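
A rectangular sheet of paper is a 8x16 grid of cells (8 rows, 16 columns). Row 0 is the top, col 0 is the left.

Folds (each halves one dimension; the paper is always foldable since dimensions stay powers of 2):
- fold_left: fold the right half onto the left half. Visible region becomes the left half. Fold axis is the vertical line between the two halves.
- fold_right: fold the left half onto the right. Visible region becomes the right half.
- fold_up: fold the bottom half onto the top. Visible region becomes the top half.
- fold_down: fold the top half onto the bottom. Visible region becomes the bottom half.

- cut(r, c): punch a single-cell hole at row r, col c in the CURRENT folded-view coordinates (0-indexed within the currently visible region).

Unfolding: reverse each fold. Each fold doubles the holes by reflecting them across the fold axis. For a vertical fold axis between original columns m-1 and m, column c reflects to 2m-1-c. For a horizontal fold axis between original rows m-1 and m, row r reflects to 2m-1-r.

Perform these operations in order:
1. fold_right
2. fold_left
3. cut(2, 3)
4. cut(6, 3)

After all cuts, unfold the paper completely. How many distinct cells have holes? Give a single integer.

Answer: 8

Derivation:
Op 1 fold_right: fold axis v@8; visible region now rows[0,8) x cols[8,16) = 8x8
Op 2 fold_left: fold axis v@12; visible region now rows[0,8) x cols[8,12) = 8x4
Op 3 cut(2, 3): punch at orig (2,11); cuts so far [(2, 11)]; region rows[0,8) x cols[8,12) = 8x4
Op 4 cut(6, 3): punch at orig (6,11); cuts so far [(2, 11), (6, 11)]; region rows[0,8) x cols[8,12) = 8x4
Unfold 1 (reflect across v@12): 4 holes -> [(2, 11), (2, 12), (6, 11), (6, 12)]
Unfold 2 (reflect across v@8): 8 holes -> [(2, 3), (2, 4), (2, 11), (2, 12), (6, 3), (6, 4), (6, 11), (6, 12)]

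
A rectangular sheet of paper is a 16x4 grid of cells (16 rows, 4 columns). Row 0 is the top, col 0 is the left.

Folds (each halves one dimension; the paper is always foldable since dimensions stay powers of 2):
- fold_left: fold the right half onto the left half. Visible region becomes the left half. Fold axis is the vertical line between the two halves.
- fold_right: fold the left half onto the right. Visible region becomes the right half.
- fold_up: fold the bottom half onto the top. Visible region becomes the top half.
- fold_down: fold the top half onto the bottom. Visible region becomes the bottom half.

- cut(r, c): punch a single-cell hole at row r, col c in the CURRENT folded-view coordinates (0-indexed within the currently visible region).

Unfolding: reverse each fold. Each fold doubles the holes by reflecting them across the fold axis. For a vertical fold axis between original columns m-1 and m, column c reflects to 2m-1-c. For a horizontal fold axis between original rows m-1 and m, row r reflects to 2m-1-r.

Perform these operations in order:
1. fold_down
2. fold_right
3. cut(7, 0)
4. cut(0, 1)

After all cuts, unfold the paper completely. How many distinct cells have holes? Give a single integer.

Answer: 8

Derivation:
Op 1 fold_down: fold axis h@8; visible region now rows[8,16) x cols[0,4) = 8x4
Op 2 fold_right: fold axis v@2; visible region now rows[8,16) x cols[2,4) = 8x2
Op 3 cut(7, 0): punch at orig (15,2); cuts so far [(15, 2)]; region rows[8,16) x cols[2,4) = 8x2
Op 4 cut(0, 1): punch at orig (8,3); cuts so far [(8, 3), (15, 2)]; region rows[8,16) x cols[2,4) = 8x2
Unfold 1 (reflect across v@2): 4 holes -> [(8, 0), (8, 3), (15, 1), (15, 2)]
Unfold 2 (reflect across h@8): 8 holes -> [(0, 1), (0, 2), (7, 0), (7, 3), (8, 0), (8, 3), (15, 1), (15, 2)]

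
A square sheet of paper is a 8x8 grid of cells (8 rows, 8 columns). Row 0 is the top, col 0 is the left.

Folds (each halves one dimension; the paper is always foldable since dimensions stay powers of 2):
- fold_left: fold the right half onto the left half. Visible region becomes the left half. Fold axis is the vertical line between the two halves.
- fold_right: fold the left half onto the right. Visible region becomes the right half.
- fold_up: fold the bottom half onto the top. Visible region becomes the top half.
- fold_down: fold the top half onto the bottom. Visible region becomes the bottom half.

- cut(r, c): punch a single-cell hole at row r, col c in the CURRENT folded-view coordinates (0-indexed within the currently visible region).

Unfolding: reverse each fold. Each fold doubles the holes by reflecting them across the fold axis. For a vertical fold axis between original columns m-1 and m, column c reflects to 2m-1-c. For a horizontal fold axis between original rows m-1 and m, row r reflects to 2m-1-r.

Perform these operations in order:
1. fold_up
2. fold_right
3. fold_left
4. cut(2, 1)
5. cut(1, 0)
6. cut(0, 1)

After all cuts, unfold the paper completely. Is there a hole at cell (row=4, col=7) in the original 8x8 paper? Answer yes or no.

Answer: no

Derivation:
Op 1 fold_up: fold axis h@4; visible region now rows[0,4) x cols[0,8) = 4x8
Op 2 fold_right: fold axis v@4; visible region now rows[0,4) x cols[4,8) = 4x4
Op 3 fold_left: fold axis v@6; visible region now rows[0,4) x cols[4,6) = 4x2
Op 4 cut(2, 1): punch at orig (2,5); cuts so far [(2, 5)]; region rows[0,4) x cols[4,6) = 4x2
Op 5 cut(1, 0): punch at orig (1,4); cuts so far [(1, 4), (2, 5)]; region rows[0,4) x cols[4,6) = 4x2
Op 6 cut(0, 1): punch at orig (0,5); cuts so far [(0, 5), (1, 4), (2, 5)]; region rows[0,4) x cols[4,6) = 4x2
Unfold 1 (reflect across v@6): 6 holes -> [(0, 5), (0, 6), (1, 4), (1, 7), (2, 5), (2, 6)]
Unfold 2 (reflect across v@4): 12 holes -> [(0, 1), (0, 2), (0, 5), (0, 6), (1, 0), (1, 3), (1, 4), (1, 7), (2, 1), (2, 2), (2, 5), (2, 6)]
Unfold 3 (reflect across h@4): 24 holes -> [(0, 1), (0, 2), (0, 5), (0, 6), (1, 0), (1, 3), (1, 4), (1, 7), (2, 1), (2, 2), (2, 5), (2, 6), (5, 1), (5, 2), (5, 5), (5, 6), (6, 0), (6, 3), (6, 4), (6, 7), (7, 1), (7, 2), (7, 5), (7, 6)]
Holes: [(0, 1), (0, 2), (0, 5), (0, 6), (1, 0), (1, 3), (1, 4), (1, 7), (2, 1), (2, 2), (2, 5), (2, 6), (5, 1), (5, 2), (5, 5), (5, 6), (6, 0), (6, 3), (6, 4), (6, 7), (7, 1), (7, 2), (7, 5), (7, 6)]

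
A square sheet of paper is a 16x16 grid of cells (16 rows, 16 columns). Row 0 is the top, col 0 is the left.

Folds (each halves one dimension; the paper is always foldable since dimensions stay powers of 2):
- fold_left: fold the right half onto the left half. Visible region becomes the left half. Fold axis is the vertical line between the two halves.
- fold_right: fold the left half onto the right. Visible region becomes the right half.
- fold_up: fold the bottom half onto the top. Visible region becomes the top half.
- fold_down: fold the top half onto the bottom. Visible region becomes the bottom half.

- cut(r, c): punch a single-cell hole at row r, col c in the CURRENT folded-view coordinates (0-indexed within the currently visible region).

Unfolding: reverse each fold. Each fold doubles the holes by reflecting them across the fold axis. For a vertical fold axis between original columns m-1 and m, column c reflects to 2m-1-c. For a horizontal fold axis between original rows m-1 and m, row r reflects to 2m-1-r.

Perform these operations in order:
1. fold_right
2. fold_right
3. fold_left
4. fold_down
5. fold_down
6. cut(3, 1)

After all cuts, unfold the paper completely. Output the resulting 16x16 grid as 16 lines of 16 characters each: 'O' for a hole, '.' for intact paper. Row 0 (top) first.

Answer: .OO..OO..OO..OO.
................
................
................
................
................
................
.OO..OO..OO..OO.
.OO..OO..OO..OO.
................
................
................
................
................
................
.OO..OO..OO..OO.

Derivation:
Op 1 fold_right: fold axis v@8; visible region now rows[0,16) x cols[8,16) = 16x8
Op 2 fold_right: fold axis v@12; visible region now rows[0,16) x cols[12,16) = 16x4
Op 3 fold_left: fold axis v@14; visible region now rows[0,16) x cols[12,14) = 16x2
Op 4 fold_down: fold axis h@8; visible region now rows[8,16) x cols[12,14) = 8x2
Op 5 fold_down: fold axis h@12; visible region now rows[12,16) x cols[12,14) = 4x2
Op 6 cut(3, 1): punch at orig (15,13); cuts so far [(15, 13)]; region rows[12,16) x cols[12,14) = 4x2
Unfold 1 (reflect across h@12): 2 holes -> [(8, 13), (15, 13)]
Unfold 2 (reflect across h@8): 4 holes -> [(0, 13), (7, 13), (8, 13), (15, 13)]
Unfold 3 (reflect across v@14): 8 holes -> [(0, 13), (0, 14), (7, 13), (7, 14), (8, 13), (8, 14), (15, 13), (15, 14)]
Unfold 4 (reflect across v@12): 16 holes -> [(0, 9), (0, 10), (0, 13), (0, 14), (7, 9), (7, 10), (7, 13), (7, 14), (8, 9), (8, 10), (8, 13), (8, 14), (15, 9), (15, 10), (15, 13), (15, 14)]
Unfold 5 (reflect across v@8): 32 holes -> [(0, 1), (0, 2), (0, 5), (0, 6), (0, 9), (0, 10), (0, 13), (0, 14), (7, 1), (7, 2), (7, 5), (7, 6), (7, 9), (7, 10), (7, 13), (7, 14), (8, 1), (8, 2), (8, 5), (8, 6), (8, 9), (8, 10), (8, 13), (8, 14), (15, 1), (15, 2), (15, 5), (15, 6), (15, 9), (15, 10), (15, 13), (15, 14)]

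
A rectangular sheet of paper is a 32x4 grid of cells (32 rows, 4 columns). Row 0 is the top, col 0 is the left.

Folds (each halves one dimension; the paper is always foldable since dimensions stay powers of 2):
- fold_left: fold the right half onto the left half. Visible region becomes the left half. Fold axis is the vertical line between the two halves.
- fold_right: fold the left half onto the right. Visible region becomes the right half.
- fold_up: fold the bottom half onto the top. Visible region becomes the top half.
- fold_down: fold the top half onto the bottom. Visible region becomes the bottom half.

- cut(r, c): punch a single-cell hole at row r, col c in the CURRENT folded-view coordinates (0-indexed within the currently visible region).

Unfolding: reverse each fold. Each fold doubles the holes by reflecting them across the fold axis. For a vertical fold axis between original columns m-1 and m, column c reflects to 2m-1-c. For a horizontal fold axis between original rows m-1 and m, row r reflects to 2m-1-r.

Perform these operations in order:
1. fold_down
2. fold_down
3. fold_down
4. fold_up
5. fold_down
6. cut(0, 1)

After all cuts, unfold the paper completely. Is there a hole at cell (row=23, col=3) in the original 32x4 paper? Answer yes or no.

Op 1 fold_down: fold axis h@16; visible region now rows[16,32) x cols[0,4) = 16x4
Op 2 fold_down: fold axis h@24; visible region now rows[24,32) x cols[0,4) = 8x4
Op 3 fold_down: fold axis h@28; visible region now rows[28,32) x cols[0,4) = 4x4
Op 4 fold_up: fold axis h@30; visible region now rows[28,30) x cols[0,4) = 2x4
Op 5 fold_down: fold axis h@29; visible region now rows[29,30) x cols[0,4) = 1x4
Op 6 cut(0, 1): punch at orig (29,1); cuts so far [(29, 1)]; region rows[29,30) x cols[0,4) = 1x4
Unfold 1 (reflect across h@29): 2 holes -> [(28, 1), (29, 1)]
Unfold 2 (reflect across h@30): 4 holes -> [(28, 1), (29, 1), (30, 1), (31, 1)]
Unfold 3 (reflect across h@28): 8 holes -> [(24, 1), (25, 1), (26, 1), (27, 1), (28, 1), (29, 1), (30, 1), (31, 1)]
Unfold 4 (reflect across h@24): 16 holes -> [(16, 1), (17, 1), (18, 1), (19, 1), (20, 1), (21, 1), (22, 1), (23, 1), (24, 1), (25, 1), (26, 1), (27, 1), (28, 1), (29, 1), (30, 1), (31, 1)]
Unfold 5 (reflect across h@16): 32 holes -> [(0, 1), (1, 1), (2, 1), (3, 1), (4, 1), (5, 1), (6, 1), (7, 1), (8, 1), (9, 1), (10, 1), (11, 1), (12, 1), (13, 1), (14, 1), (15, 1), (16, 1), (17, 1), (18, 1), (19, 1), (20, 1), (21, 1), (22, 1), (23, 1), (24, 1), (25, 1), (26, 1), (27, 1), (28, 1), (29, 1), (30, 1), (31, 1)]
Holes: [(0, 1), (1, 1), (2, 1), (3, 1), (4, 1), (5, 1), (6, 1), (7, 1), (8, 1), (9, 1), (10, 1), (11, 1), (12, 1), (13, 1), (14, 1), (15, 1), (16, 1), (17, 1), (18, 1), (19, 1), (20, 1), (21, 1), (22, 1), (23, 1), (24, 1), (25, 1), (26, 1), (27, 1), (28, 1), (29, 1), (30, 1), (31, 1)]

Answer: no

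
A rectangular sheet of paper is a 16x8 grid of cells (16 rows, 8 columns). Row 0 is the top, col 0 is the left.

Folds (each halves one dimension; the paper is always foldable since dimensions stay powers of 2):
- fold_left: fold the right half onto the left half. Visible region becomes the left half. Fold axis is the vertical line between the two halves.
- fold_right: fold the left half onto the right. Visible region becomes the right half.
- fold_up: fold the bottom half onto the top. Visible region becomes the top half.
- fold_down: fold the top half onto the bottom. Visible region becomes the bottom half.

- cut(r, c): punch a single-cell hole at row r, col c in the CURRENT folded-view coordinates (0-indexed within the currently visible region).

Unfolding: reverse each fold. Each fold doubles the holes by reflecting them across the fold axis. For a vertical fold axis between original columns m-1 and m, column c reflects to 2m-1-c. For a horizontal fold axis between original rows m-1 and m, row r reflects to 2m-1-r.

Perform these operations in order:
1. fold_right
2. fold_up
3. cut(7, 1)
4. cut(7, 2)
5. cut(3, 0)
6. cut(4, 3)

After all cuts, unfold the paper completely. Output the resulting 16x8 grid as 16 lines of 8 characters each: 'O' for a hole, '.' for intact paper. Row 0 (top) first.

Op 1 fold_right: fold axis v@4; visible region now rows[0,16) x cols[4,8) = 16x4
Op 2 fold_up: fold axis h@8; visible region now rows[0,8) x cols[4,8) = 8x4
Op 3 cut(7, 1): punch at orig (7,5); cuts so far [(7, 5)]; region rows[0,8) x cols[4,8) = 8x4
Op 4 cut(7, 2): punch at orig (7,6); cuts so far [(7, 5), (7, 6)]; region rows[0,8) x cols[4,8) = 8x4
Op 5 cut(3, 0): punch at orig (3,4); cuts so far [(3, 4), (7, 5), (7, 6)]; region rows[0,8) x cols[4,8) = 8x4
Op 6 cut(4, 3): punch at orig (4,7); cuts so far [(3, 4), (4, 7), (7, 5), (7, 6)]; region rows[0,8) x cols[4,8) = 8x4
Unfold 1 (reflect across h@8): 8 holes -> [(3, 4), (4, 7), (7, 5), (7, 6), (8, 5), (8, 6), (11, 7), (12, 4)]
Unfold 2 (reflect across v@4): 16 holes -> [(3, 3), (3, 4), (4, 0), (4, 7), (7, 1), (7, 2), (7, 5), (7, 6), (8, 1), (8, 2), (8, 5), (8, 6), (11, 0), (11, 7), (12, 3), (12, 4)]

Answer: ........
........
........
...OO...
O......O
........
........
.OO..OO.
.OO..OO.
........
........
O......O
...OO...
........
........
........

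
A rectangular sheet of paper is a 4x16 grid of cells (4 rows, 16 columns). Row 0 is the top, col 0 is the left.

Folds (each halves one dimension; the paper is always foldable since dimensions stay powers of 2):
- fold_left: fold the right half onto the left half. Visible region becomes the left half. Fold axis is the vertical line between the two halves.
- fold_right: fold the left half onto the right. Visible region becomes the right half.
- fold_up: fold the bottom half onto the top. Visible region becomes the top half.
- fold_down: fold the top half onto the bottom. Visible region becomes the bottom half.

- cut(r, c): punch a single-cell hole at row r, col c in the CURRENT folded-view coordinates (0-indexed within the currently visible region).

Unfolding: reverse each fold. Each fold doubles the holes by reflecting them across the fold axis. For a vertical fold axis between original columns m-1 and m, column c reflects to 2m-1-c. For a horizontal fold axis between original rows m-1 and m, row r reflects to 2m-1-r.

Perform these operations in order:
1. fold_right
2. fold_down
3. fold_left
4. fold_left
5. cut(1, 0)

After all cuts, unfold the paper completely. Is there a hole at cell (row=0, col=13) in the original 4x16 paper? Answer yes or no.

Answer: no

Derivation:
Op 1 fold_right: fold axis v@8; visible region now rows[0,4) x cols[8,16) = 4x8
Op 2 fold_down: fold axis h@2; visible region now rows[2,4) x cols[8,16) = 2x8
Op 3 fold_left: fold axis v@12; visible region now rows[2,4) x cols[8,12) = 2x4
Op 4 fold_left: fold axis v@10; visible region now rows[2,4) x cols[8,10) = 2x2
Op 5 cut(1, 0): punch at orig (3,8); cuts so far [(3, 8)]; region rows[2,4) x cols[8,10) = 2x2
Unfold 1 (reflect across v@10): 2 holes -> [(3, 8), (3, 11)]
Unfold 2 (reflect across v@12): 4 holes -> [(3, 8), (3, 11), (3, 12), (3, 15)]
Unfold 3 (reflect across h@2): 8 holes -> [(0, 8), (0, 11), (0, 12), (0, 15), (3, 8), (3, 11), (3, 12), (3, 15)]
Unfold 4 (reflect across v@8): 16 holes -> [(0, 0), (0, 3), (0, 4), (0, 7), (0, 8), (0, 11), (0, 12), (0, 15), (3, 0), (3, 3), (3, 4), (3, 7), (3, 8), (3, 11), (3, 12), (3, 15)]
Holes: [(0, 0), (0, 3), (0, 4), (0, 7), (0, 8), (0, 11), (0, 12), (0, 15), (3, 0), (3, 3), (3, 4), (3, 7), (3, 8), (3, 11), (3, 12), (3, 15)]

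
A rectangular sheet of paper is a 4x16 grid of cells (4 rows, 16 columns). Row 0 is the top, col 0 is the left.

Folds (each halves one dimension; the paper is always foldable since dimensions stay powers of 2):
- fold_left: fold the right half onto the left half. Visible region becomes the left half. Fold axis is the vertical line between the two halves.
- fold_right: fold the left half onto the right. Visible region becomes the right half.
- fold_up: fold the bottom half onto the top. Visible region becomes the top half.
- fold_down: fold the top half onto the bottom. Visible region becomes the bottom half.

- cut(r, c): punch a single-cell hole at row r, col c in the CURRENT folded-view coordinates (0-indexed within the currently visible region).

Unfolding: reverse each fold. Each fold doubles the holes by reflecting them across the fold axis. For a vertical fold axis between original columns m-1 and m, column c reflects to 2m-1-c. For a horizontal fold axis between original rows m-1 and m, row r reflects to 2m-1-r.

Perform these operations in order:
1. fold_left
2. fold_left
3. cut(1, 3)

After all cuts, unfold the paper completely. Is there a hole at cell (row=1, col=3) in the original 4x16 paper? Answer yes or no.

Answer: yes

Derivation:
Op 1 fold_left: fold axis v@8; visible region now rows[0,4) x cols[0,8) = 4x8
Op 2 fold_left: fold axis v@4; visible region now rows[0,4) x cols[0,4) = 4x4
Op 3 cut(1, 3): punch at orig (1,3); cuts so far [(1, 3)]; region rows[0,4) x cols[0,4) = 4x4
Unfold 1 (reflect across v@4): 2 holes -> [(1, 3), (1, 4)]
Unfold 2 (reflect across v@8): 4 holes -> [(1, 3), (1, 4), (1, 11), (1, 12)]
Holes: [(1, 3), (1, 4), (1, 11), (1, 12)]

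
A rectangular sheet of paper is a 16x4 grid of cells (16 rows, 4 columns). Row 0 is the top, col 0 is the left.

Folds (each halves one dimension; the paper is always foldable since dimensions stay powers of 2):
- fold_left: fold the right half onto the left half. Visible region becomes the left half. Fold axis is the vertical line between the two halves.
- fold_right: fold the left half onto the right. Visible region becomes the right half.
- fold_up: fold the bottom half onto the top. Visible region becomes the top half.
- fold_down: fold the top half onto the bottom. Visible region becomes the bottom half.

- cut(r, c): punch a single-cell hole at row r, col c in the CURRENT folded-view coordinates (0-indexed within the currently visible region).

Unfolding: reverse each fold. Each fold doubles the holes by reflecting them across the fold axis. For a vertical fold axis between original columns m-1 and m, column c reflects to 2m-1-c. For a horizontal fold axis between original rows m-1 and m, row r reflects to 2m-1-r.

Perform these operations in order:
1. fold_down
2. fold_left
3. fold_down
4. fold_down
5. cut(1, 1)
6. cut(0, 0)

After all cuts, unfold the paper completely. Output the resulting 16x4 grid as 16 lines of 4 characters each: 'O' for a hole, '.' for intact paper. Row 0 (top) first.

Answer: .OO.
O..O
O..O
.OO.
.OO.
O..O
O..O
.OO.
.OO.
O..O
O..O
.OO.
.OO.
O..O
O..O
.OO.

Derivation:
Op 1 fold_down: fold axis h@8; visible region now rows[8,16) x cols[0,4) = 8x4
Op 2 fold_left: fold axis v@2; visible region now rows[8,16) x cols[0,2) = 8x2
Op 3 fold_down: fold axis h@12; visible region now rows[12,16) x cols[0,2) = 4x2
Op 4 fold_down: fold axis h@14; visible region now rows[14,16) x cols[0,2) = 2x2
Op 5 cut(1, 1): punch at orig (15,1); cuts so far [(15, 1)]; region rows[14,16) x cols[0,2) = 2x2
Op 6 cut(0, 0): punch at orig (14,0); cuts so far [(14, 0), (15, 1)]; region rows[14,16) x cols[0,2) = 2x2
Unfold 1 (reflect across h@14): 4 holes -> [(12, 1), (13, 0), (14, 0), (15, 1)]
Unfold 2 (reflect across h@12): 8 holes -> [(8, 1), (9, 0), (10, 0), (11, 1), (12, 1), (13, 0), (14, 0), (15, 1)]
Unfold 3 (reflect across v@2): 16 holes -> [(8, 1), (8, 2), (9, 0), (9, 3), (10, 0), (10, 3), (11, 1), (11, 2), (12, 1), (12, 2), (13, 0), (13, 3), (14, 0), (14, 3), (15, 1), (15, 2)]
Unfold 4 (reflect across h@8): 32 holes -> [(0, 1), (0, 2), (1, 0), (1, 3), (2, 0), (2, 3), (3, 1), (3, 2), (4, 1), (4, 2), (5, 0), (5, 3), (6, 0), (6, 3), (7, 1), (7, 2), (8, 1), (8, 2), (9, 0), (9, 3), (10, 0), (10, 3), (11, 1), (11, 2), (12, 1), (12, 2), (13, 0), (13, 3), (14, 0), (14, 3), (15, 1), (15, 2)]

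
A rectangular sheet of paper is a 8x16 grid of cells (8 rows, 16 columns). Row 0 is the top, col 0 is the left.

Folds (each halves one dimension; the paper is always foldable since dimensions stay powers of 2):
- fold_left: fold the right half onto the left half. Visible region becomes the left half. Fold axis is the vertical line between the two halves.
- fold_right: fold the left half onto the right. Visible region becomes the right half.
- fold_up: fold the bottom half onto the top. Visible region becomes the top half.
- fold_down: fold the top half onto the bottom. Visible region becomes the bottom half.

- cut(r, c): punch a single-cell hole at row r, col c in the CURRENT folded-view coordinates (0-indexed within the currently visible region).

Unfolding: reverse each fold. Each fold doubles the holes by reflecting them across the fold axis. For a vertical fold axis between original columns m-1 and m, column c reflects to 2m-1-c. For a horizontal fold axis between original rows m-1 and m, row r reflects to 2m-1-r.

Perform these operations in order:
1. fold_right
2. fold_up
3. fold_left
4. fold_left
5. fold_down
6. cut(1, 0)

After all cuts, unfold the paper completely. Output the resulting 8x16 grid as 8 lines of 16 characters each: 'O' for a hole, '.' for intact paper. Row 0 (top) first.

Op 1 fold_right: fold axis v@8; visible region now rows[0,8) x cols[8,16) = 8x8
Op 2 fold_up: fold axis h@4; visible region now rows[0,4) x cols[8,16) = 4x8
Op 3 fold_left: fold axis v@12; visible region now rows[0,4) x cols[8,12) = 4x4
Op 4 fold_left: fold axis v@10; visible region now rows[0,4) x cols[8,10) = 4x2
Op 5 fold_down: fold axis h@2; visible region now rows[2,4) x cols[8,10) = 2x2
Op 6 cut(1, 0): punch at orig (3,8); cuts so far [(3, 8)]; region rows[2,4) x cols[8,10) = 2x2
Unfold 1 (reflect across h@2): 2 holes -> [(0, 8), (3, 8)]
Unfold 2 (reflect across v@10): 4 holes -> [(0, 8), (0, 11), (3, 8), (3, 11)]
Unfold 3 (reflect across v@12): 8 holes -> [(0, 8), (0, 11), (0, 12), (0, 15), (3, 8), (3, 11), (3, 12), (3, 15)]
Unfold 4 (reflect across h@4): 16 holes -> [(0, 8), (0, 11), (0, 12), (0, 15), (3, 8), (3, 11), (3, 12), (3, 15), (4, 8), (4, 11), (4, 12), (4, 15), (7, 8), (7, 11), (7, 12), (7, 15)]
Unfold 5 (reflect across v@8): 32 holes -> [(0, 0), (0, 3), (0, 4), (0, 7), (0, 8), (0, 11), (0, 12), (0, 15), (3, 0), (3, 3), (3, 4), (3, 7), (3, 8), (3, 11), (3, 12), (3, 15), (4, 0), (4, 3), (4, 4), (4, 7), (4, 8), (4, 11), (4, 12), (4, 15), (7, 0), (7, 3), (7, 4), (7, 7), (7, 8), (7, 11), (7, 12), (7, 15)]

Answer: O..OO..OO..OO..O
................
................
O..OO..OO..OO..O
O..OO..OO..OO..O
................
................
O..OO..OO..OO..O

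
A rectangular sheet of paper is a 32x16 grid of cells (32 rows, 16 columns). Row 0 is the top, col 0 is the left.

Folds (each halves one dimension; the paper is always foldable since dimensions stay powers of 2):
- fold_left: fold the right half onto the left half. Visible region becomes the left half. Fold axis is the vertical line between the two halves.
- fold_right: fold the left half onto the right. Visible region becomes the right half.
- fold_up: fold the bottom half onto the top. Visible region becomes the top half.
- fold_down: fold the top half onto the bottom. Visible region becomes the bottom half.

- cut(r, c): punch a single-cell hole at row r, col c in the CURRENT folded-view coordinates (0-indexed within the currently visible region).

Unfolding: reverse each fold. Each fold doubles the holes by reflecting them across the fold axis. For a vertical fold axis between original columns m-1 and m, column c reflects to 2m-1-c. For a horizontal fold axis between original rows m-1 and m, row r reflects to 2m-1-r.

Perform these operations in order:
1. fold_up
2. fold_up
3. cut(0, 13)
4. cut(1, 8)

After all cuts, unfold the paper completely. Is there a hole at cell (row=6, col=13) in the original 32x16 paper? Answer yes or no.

Answer: no

Derivation:
Op 1 fold_up: fold axis h@16; visible region now rows[0,16) x cols[0,16) = 16x16
Op 2 fold_up: fold axis h@8; visible region now rows[0,8) x cols[0,16) = 8x16
Op 3 cut(0, 13): punch at orig (0,13); cuts so far [(0, 13)]; region rows[0,8) x cols[0,16) = 8x16
Op 4 cut(1, 8): punch at orig (1,8); cuts so far [(0, 13), (1, 8)]; region rows[0,8) x cols[0,16) = 8x16
Unfold 1 (reflect across h@8): 4 holes -> [(0, 13), (1, 8), (14, 8), (15, 13)]
Unfold 2 (reflect across h@16): 8 holes -> [(0, 13), (1, 8), (14, 8), (15, 13), (16, 13), (17, 8), (30, 8), (31, 13)]
Holes: [(0, 13), (1, 8), (14, 8), (15, 13), (16, 13), (17, 8), (30, 8), (31, 13)]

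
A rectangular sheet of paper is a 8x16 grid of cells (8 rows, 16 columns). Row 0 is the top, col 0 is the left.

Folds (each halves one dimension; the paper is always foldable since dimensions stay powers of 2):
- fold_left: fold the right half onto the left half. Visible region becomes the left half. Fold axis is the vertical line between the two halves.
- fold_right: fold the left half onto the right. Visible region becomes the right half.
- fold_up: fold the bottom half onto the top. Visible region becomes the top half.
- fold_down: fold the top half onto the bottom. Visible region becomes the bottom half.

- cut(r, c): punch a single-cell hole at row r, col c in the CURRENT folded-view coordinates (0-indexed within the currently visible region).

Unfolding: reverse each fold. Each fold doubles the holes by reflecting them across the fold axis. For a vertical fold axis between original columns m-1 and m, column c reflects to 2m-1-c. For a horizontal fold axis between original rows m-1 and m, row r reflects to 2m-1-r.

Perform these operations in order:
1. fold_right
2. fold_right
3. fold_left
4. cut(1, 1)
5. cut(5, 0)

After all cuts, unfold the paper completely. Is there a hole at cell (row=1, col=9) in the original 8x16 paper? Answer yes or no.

Op 1 fold_right: fold axis v@8; visible region now rows[0,8) x cols[8,16) = 8x8
Op 2 fold_right: fold axis v@12; visible region now rows[0,8) x cols[12,16) = 8x4
Op 3 fold_left: fold axis v@14; visible region now rows[0,8) x cols[12,14) = 8x2
Op 4 cut(1, 1): punch at orig (1,13); cuts so far [(1, 13)]; region rows[0,8) x cols[12,14) = 8x2
Op 5 cut(5, 0): punch at orig (5,12); cuts so far [(1, 13), (5, 12)]; region rows[0,8) x cols[12,14) = 8x2
Unfold 1 (reflect across v@14): 4 holes -> [(1, 13), (1, 14), (5, 12), (5, 15)]
Unfold 2 (reflect across v@12): 8 holes -> [(1, 9), (1, 10), (1, 13), (1, 14), (5, 8), (5, 11), (5, 12), (5, 15)]
Unfold 3 (reflect across v@8): 16 holes -> [(1, 1), (1, 2), (1, 5), (1, 6), (1, 9), (1, 10), (1, 13), (1, 14), (5, 0), (5, 3), (5, 4), (5, 7), (5, 8), (5, 11), (5, 12), (5, 15)]
Holes: [(1, 1), (1, 2), (1, 5), (1, 6), (1, 9), (1, 10), (1, 13), (1, 14), (5, 0), (5, 3), (5, 4), (5, 7), (5, 8), (5, 11), (5, 12), (5, 15)]

Answer: yes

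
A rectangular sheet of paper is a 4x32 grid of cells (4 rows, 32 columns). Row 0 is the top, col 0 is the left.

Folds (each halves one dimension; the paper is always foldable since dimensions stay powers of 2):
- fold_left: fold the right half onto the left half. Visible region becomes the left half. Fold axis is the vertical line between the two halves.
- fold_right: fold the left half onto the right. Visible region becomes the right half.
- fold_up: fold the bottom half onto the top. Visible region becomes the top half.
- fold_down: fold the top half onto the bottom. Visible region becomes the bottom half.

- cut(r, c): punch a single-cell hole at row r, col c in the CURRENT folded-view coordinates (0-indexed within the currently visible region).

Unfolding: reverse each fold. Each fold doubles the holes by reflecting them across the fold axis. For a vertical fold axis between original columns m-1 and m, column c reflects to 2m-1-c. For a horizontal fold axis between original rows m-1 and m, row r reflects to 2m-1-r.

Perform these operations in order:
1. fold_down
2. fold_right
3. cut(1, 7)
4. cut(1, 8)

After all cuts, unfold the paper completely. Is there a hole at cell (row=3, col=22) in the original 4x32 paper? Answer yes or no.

Answer: no

Derivation:
Op 1 fold_down: fold axis h@2; visible region now rows[2,4) x cols[0,32) = 2x32
Op 2 fold_right: fold axis v@16; visible region now rows[2,4) x cols[16,32) = 2x16
Op 3 cut(1, 7): punch at orig (3,23); cuts so far [(3, 23)]; region rows[2,4) x cols[16,32) = 2x16
Op 4 cut(1, 8): punch at orig (3,24); cuts so far [(3, 23), (3, 24)]; region rows[2,4) x cols[16,32) = 2x16
Unfold 1 (reflect across v@16): 4 holes -> [(3, 7), (3, 8), (3, 23), (3, 24)]
Unfold 2 (reflect across h@2): 8 holes -> [(0, 7), (0, 8), (0, 23), (0, 24), (3, 7), (3, 8), (3, 23), (3, 24)]
Holes: [(0, 7), (0, 8), (0, 23), (0, 24), (3, 7), (3, 8), (3, 23), (3, 24)]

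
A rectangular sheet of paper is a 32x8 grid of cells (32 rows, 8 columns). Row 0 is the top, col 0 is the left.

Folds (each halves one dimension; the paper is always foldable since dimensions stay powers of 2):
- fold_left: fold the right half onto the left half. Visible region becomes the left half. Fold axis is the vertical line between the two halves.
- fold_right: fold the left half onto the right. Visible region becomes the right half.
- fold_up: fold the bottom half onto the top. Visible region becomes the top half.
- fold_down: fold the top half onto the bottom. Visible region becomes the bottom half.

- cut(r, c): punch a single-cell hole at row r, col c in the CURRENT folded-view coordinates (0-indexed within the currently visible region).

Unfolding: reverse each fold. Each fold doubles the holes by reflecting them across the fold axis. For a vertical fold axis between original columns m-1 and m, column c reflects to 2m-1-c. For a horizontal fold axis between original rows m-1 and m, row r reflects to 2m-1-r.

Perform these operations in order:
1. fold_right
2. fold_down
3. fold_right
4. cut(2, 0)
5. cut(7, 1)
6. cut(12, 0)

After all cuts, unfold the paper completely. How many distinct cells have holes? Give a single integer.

Answer: 24

Derivation:
Op 1 fold_right: fold axis v@4; visible region now rows[0,32) x cols[4,8) = 32x4
Op 2 fold_down: fold axis h@16; visible region now rows[16,32) x cols[4,8) = 16x4
Op 3 fold_right: fold axis v@6; visible region now rows[16,32) x cols[6,8) = 16x2
Op 4 cut(2, 0): punch at orig (18,6); cuts so far [(18, 6)]; region rows[16,32) x cols[6,8) = 16x2
Op 5 cut(7, 1): punch at orig (23,7); cuts so far [(18, 6), (23, 7)]; region rows[16,32) x cols[6,8) = 16x2
Op 6 cut(12, 0): punch at orig (28,6); cuts so far [(18, 6), (23, 7), (28, 6)]; region rows[16,32) x cols[6,8) = 16x2
Unfold 1 (reflect across v@6): 6 holes -> [(18, 5), (18, 6), (23, 4), (23, 7), (28, 5), (28, 6)]
Unfold 2 (reflect across h@16): 12 holes -> [(3, 5), (3, 6), (8, 4), (8, 7), (13, 5), (13, 6), (18, 5), (18, 6), (23, 4), (23, 7), (28, 5), (28, 6)]
Unfold 3 (reflect across v@4): 24 holes -> [(3, 1), (3, 2), (3, 5), (3, 6), (8, 0), (8, 3), (8, 4), (8, 7), (13, 1), (13, 2), (13, 5), (13, 6), (18, 1), (18, 2), (18, 5), (18, 6), (23, 0), (23, 3), (23, 4), (23, 7), (28, 1), (28, 2), (28, 5), (28, 6)]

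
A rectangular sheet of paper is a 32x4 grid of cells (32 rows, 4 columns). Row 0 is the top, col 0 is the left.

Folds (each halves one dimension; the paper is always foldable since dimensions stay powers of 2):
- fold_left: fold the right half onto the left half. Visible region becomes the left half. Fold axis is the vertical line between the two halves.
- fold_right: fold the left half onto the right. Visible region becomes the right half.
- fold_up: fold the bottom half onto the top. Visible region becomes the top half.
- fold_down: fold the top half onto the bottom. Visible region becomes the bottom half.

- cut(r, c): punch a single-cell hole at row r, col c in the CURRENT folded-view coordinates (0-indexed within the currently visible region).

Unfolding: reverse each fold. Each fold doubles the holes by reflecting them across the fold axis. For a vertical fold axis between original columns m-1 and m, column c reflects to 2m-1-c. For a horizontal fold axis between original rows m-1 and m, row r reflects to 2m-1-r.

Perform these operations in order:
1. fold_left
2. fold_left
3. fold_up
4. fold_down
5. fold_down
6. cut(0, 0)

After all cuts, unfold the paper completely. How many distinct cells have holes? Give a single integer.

Op 1 fold_left: fold axis v@2; visible region now rows[0,32) x cols[0,2) = 32x2
Op 2 fold_left: fold axis v@1; visible region now rows[0,32) x cols[0,1) = 32x1
Op 3 fold_up: fold axis h@16; visible region now rows[0,16) x cols[0,1) = 16x1
Op 4 fold_down: fold axis h@8; visible region now rows[8,16) x cols[0,1) = 8x1
Op 5 fold_down: fold axis h@12; visible region now rows[12,16) x cols[0,1) = 4x1
Op 6 cut(0, 0): punch at orig (12,0); cuts so far [(12, 0)]; region rows[12,16) x cols[0,1) = 4x1
Unfold 1 (reflect across h@12): 2 holes -> [(11, 0), (12, 0)]
Unfold 2 (reflect across h@8): 4 holes -> [(3, 0), (4, 0), (11, 0), (12, 0)]
Unfold 3 (reflect across h@16): 8 holes -> [(3, 0), (4, 0), (11, 0), (12, 0), (19, 0), (20, 0), (27, 0), (28, 0)]
Unfold 4 (reflect across v@1): 16 holes -> [(3, 0), (3, 1), (4, 0), (4, 1), (11, 0), (11, 1), (12, 0), (12, 1), (19, 0), (19, 1), (20, 0), (20, 1), (27, 0), (27, 1), (28, 0), (28, 1)]
Unfold 5 (reflect across v@2): 32 holes -> [(3, 0), (3, 1), (3, 2), (3, 3), (4, 0), (4, 1), (4, 2), (4, 3), (11, 0), (11, 1), (11, 2), (11, 3), (12, 0), (12, 1), (12, 2), (12, 3), (19, 0), (19, 1), (19, 2), (19, 3), (20, 0), (20, 1), (20, 2), (20, 3), (27, 0), (27, 1), (27, 2), (27, 3), (28, 0), (28, 1), (28, 2), (28, 3)]

Answer: 32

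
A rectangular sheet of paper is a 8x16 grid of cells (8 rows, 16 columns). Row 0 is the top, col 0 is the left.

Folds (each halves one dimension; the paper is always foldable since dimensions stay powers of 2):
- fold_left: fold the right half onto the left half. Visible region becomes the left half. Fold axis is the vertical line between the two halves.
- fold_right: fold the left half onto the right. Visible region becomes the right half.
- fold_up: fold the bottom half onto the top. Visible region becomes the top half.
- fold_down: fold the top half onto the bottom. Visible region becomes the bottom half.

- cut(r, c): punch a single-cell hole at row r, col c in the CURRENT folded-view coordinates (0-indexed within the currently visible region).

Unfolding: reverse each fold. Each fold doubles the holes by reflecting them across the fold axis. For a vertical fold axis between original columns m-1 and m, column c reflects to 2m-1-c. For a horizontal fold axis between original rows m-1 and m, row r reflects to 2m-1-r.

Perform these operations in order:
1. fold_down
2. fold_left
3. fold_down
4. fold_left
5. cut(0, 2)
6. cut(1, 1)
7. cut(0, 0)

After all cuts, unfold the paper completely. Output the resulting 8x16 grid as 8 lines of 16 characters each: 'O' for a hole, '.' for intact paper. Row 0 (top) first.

Answer: .O....O..O....O.
O.O..O.OO.O..O.O
O.O..O.OO.O..O.O
.O....O..O....O.
.O....O..O....O.
O.O..O.OO.O..O.O
O.O..O.OO.O..O.O
.O....O..O....O.

Derivation:
Op 1 fold_down: fold axis h@4; visible region now rows[4,8) x cols[0,16) = 4x16
Op 2 fold_left: fold axis v@8; visible region now rows[4,8) x cols[0,8) = 4x8
Op 3 fold_down: fold axis h@6; visible region now rows[6,8) x cols[0,8) = 2x8
Op 4 fold_left: fold axis v@4; visible region now rows[6,8) x cols[0,4) = 2x4
Op 5 cut(0, 2): punch at orig (6,2); cuts so far [(6, 2)]; region rows[6,8) x cols[0,4) = 2x4
Op 6 cut(1, 1): punch at orig (7,1); cuts so far [(6, 2), (7, 1)]; region rows[6,8) x cols[0,4) = 2x4
Op 7 cut(0, 0): punch at orig (6,0); cuts so far [(6, 0), (6, 2), (7, 1)]; region rows[6,8) x cols[0,4) = 2x4
Unfold 1 (reflect across v@4): 6 holes -> [(6, 0), (6, 2), (6, 5), (6, 7), (7, 1), (7, 6)]
Unfold 2 (reflect across h@6): 12 holes -> [(4, 1), (4, 6), (5, 0), (5, 2), (5, 5), (5, 7), (6, 0), (6, 2), (6, 5), (6, 7), (7, 1), (7, 6)]
Unfold 3 (reflect across v@8): 24 holes -> [(4, 1), (4, 6), (4, 9), (4, 14), (5, 0), (5, 2), (5, 5), (5, 7), (5, 8), (5, 10), (5, 13), (5, 15), (6, 0), (6, 2), (6, 5), (6, 7), (6, 8), (6, 10), (6, 13), (6, 15), (7, 1), (7, 6), (7, 9), (7, 14)]
Unfold 4 (reflect across h@4): 48 holes -> [(0, 1), (0, 6), (0, 9), (0, 14), (1, 0), (1, 2), (1, 5), (1, 7), (1, 8), (1, 10), (1, 13), (1, 15), (2, 0), (2, 2), (2, 5), (2, 7), (2, 8), (2, 10), (2, 13), (2, 15), (3, 1), (3, 6), (3, 9), (3, 14), (4, 1), (4, 6), (4, 9), (4, 14), (5, 0), (5, 2), (5, 5), (5, 7), (5, 8), (5, 10), (5, 13), (5, 15), (6, 0), (6, 2), (6, 5), (6, 7), (6, 8), (6, 10), (6, 13), (6, 15), (7, 1), (7, 6), (7, 9), (7, 14)]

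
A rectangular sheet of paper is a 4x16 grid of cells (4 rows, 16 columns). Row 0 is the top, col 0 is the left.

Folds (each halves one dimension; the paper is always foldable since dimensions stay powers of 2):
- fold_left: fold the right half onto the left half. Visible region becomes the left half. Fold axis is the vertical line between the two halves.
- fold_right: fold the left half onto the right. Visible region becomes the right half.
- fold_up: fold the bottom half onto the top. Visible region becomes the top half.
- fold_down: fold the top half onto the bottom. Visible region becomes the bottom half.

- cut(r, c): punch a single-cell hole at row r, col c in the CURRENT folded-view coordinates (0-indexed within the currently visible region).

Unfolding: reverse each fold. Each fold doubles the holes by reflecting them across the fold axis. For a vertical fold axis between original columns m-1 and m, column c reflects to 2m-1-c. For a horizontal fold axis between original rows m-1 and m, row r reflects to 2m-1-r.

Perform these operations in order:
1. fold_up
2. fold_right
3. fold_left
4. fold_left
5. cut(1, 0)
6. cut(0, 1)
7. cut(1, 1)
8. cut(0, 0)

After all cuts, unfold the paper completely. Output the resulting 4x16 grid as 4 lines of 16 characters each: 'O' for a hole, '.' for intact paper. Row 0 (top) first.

Op 1 fold_up: fold axis h@2; visible region now rows[0,2) x cols[0,16) = 2x16
Op 2 fold_right: fold axis v@8; visible region now rows[0,2) x cols[8,16) = 2x8
Op 3 fold_left: fold axis v@12; visible region now rows[0,2) x cols[8,12) = 2x4
Op 4 fold_left: fold axis v@10; visible region now rows[0,2) x cols[8,10) = 2x2
Op 5 cut(1, 0): punch at orig (1,8); cuts so far [(1, 8)]; region rows[0,2) x cols[8,10) = 2x2
Op 6 cut(0, 1): punch at orig (0,9); cuts so far [(0, 9), (1, 8)]; region rows[0,2) x cols[8,10) = 2x2
Op 7 cut(1, 1): punch at orig (1,9); cuts so far [(0, 9), (1, 8), (1, 9)]; region rows[0,2) x cols[8,10) = 2x2
Op 8 cut(0, 0): punch at orig (0,8); cuts so far [(0, 8), (0, 9), (1, 8), (1, 9)]; region rows[0,2) x cols[8,10) = 2x2
Unfold 1 (reflect across v@10): 8 holes -> [(0, 8), (0, 9), (0, 10), (0, 11), (1, 8), (1, 9), (1, 10), (1, 11)]
Unfold 2 (reflect across v@12): 16 holes -> [(0, 8), (0, 9), (0, 10), (0, 11), (0, 12), (0, 13), (0, 14), (0, 15), (1, 8), (1, 9), (1, 10), (1, 11), (1, 12), (1, 13), (1, 14), (1, 15)]
Unfold 3 (reflect across v@8): 32 holes -> [(0, 0), (0, 1), (0, 2), (0, 3), (0, 4), (0, 5), (0, 6), (0, 7), (0, 8), (0, 9), (0, 10), (0, 11), (0, 12), (0, 13), (0, 14), (0, 15), (1, 0), (1, 1), (1, 2), (1, 3), (1, 4), (1, 5), (1, 6), (1, 7), (1, 8), (1, 9), (1, 10), (1, 11), (1, 12), (1, 13), (1, 14), (1, 15)]
Unfold 4 (reflect across h@2): 64 holes -> [(0, 0), (0, 1), (0, 2), (0, 3), (0, 4), (0, 5), (0, 6), (0, 7), (0, 8), (0, 9), (0, 10), (0, 11), (0, 12), (0, 13), (0, 14), (0, 15), (1, 0), (1, 1), (1, 2), (1, 3), (1, 4), (1, 5), (1, 6), (1, 7), (1, 8), (1, 9), (1, 10), (1, 11), (1, 12), (1, 13), (1, 14), (1, 15), (2, 0), (2, 1), (2, 2), (2, 3), (2, 4), (2, 5), (2, 6), (2, 7), (2, 8), (2, 9), (2, 10), (2, 11), (2, 12), (2, 13), (2, 14), (2, 15), (3, 0), (3, 1), (3, 2), (3, 3), (3, 4), (3, 5), (3, 6), (3, 7), (3, 8), (3, 9), (3, 10), (3, 11), (3, 12), (3, 13), (3, 14), (3, 15)]

Answer: OOOOOOOOOOOOOOOO
OOOOOOOOOOOOOOOO
OOOOOOOOOOOOOOOO
OOOOOOOOOOOOOOOO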